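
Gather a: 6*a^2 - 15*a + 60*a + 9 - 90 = 6*a^2 + 45*a - 81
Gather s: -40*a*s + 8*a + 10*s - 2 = 8*a + s*(10 - 40*a) - 2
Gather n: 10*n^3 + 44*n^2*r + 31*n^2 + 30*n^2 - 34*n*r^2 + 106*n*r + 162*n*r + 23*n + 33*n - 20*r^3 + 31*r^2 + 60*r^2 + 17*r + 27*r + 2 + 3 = 10*n^3 + n^2*(44*r + 61) + n*(-34*r^2 + 268*r + 56) - 20*r^3 + 91*r^2 + 44*r + 5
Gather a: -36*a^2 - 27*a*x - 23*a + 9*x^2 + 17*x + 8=-36*a^2 + a*(-27*x - 23) + 9*x^2 + 17*x + 8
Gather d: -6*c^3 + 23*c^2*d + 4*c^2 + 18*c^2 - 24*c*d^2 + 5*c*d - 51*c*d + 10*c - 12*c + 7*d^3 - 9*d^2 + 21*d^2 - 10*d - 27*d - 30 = -6*c^3 + 22*c^2 - 2*c + 7*d^3 + d^2*(12 - 24*c) + d*(23*c^2 - 46*c - 37) - 30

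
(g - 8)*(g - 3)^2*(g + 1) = g^4 - 13*g^3 + 43*g^2 - 15*g - 72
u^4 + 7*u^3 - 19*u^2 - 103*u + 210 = (u - 3)*(u - 2)*(u + 5)*(u + 7)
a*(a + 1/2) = a^2 + a/2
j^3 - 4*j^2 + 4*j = j*(j - 2)^2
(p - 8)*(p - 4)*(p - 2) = p^3 - 14*p^2 + 56*p - 64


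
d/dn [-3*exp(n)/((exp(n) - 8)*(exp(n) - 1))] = 3*(exp(2*n) - 8)*exp(n)/(exp(4*n) - 18*exp(3*n) + 97*exp(2*n) - 144*exp(n) + 64)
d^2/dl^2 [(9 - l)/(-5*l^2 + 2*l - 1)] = 2*((47 - 15*l)*(5*l^2 - 2*l + 1) + 4*(l - 9)*(5*l - 1)^2)/(5*l^2 - 2*l + 1)^3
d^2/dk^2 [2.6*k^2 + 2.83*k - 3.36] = 5.20000000000000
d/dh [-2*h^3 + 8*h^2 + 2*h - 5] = -6*h^2 + 16*h + 2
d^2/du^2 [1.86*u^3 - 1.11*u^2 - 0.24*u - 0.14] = 11.16*u - 2.22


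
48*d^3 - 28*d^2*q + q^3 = (-4*d + q)*(-2*d + q)*(6*d + q)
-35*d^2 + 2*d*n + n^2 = (-5*d + n)*(7*d + n)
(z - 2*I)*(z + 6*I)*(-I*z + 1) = -I*z^3 + 5*z^2 - 8*I*z + 12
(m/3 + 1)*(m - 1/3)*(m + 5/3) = m^3/3 + 13*m^2/9 + 31*m/27 - 5/9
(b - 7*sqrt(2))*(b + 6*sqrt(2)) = b^2 - sqrt(2)*b - 84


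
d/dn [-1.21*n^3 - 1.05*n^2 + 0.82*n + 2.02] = -3.63*n^2 - 2.1*n + 0.82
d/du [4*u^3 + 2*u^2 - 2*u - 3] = 12*u^2 + 4*u - 2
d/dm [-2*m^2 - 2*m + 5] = -4*m - 2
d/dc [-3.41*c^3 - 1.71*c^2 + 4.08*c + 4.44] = -10.23*c^2 - 3.42*c + 4.08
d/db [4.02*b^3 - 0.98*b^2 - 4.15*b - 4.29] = 12.06*b^2 - 1.96*b - 4.15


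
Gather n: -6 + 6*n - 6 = 6*n - 12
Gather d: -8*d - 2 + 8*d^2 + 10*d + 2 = 8*d^2 + 2*d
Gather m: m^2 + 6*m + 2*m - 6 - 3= m^2 + 8*m - 9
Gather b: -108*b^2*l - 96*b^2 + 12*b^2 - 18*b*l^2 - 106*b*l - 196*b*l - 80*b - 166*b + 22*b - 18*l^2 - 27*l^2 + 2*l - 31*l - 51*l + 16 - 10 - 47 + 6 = b^2*(-108*l - 84) + b*(-18*l^2 - 302*l - 224) - 45*l^2 - 80*l - 35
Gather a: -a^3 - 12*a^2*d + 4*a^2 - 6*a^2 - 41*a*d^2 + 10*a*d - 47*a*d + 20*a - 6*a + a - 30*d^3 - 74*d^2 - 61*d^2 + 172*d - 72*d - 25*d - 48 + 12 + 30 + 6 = -a^3 + a^2*(-12*d - 2) + a*(-41*d^2 - 37*d + 15) - 30*d^3 - 135*d^2 + 75*d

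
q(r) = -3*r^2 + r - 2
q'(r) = 1 - 6*r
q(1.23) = -5.31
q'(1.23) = -6.38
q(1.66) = -8.61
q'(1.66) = -8.96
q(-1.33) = -8.64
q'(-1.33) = 8.98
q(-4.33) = -62.58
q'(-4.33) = 26.98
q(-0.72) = -4.28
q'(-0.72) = 5.32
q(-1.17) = -7.28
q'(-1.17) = 8.02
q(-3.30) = -37.97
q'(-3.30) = 20.80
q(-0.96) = -5.72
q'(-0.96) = 6.76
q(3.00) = -26.00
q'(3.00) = -17.00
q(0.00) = -2.00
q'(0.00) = 1.00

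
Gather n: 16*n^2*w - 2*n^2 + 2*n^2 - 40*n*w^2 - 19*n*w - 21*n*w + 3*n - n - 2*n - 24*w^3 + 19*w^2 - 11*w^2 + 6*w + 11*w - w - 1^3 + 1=16*n^2*w + n*(-40*w^2 - 40*w) - 24*w^3 + 8*w^2 + 16*w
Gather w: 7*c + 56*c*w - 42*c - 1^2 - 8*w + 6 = -35*c + w*(56*c - 8) + 5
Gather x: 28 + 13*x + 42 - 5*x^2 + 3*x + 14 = -5*x^2 + 16*x + 84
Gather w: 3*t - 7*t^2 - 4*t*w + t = -7*t^2 - 4*t*w + 4*t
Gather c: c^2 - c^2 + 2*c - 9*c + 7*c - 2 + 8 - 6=0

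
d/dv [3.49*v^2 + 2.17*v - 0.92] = 6.98*v + 2.17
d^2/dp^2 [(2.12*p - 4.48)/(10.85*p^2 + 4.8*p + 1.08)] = ((76.864 - 138.012*p)*(10.85*p^2 + 4.8*p + 1.08) + (2.12*p - 4.48)*(21.7*p + 4.8)*(43.4*p + 9.6))/(10.85*p^2 + 4.8*p + 1.08)^3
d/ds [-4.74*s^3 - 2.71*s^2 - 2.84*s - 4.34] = -14.22*s^2 - 5.42*s - 2.84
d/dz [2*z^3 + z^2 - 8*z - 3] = 6*z^2 + 2*z - 8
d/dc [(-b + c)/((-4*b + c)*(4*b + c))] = (-16*b^2 + 2*b*c - c^2)/(256*b^4 - 32*b^2*c^2 + c^4)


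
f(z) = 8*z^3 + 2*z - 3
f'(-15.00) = 5402.00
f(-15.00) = -27033.00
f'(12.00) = 3458.00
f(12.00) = 13845.00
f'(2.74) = 182.18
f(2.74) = 167.05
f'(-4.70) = 532.16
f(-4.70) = -842.98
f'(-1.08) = 29.99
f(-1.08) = -15.24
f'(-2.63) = 168.01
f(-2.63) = -153.79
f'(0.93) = 22.76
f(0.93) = 5.29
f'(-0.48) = 7.53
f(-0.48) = -4.84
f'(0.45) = 6.86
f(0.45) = -1.37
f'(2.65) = 170.54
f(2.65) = 151.18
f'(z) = 24*z^2 + 2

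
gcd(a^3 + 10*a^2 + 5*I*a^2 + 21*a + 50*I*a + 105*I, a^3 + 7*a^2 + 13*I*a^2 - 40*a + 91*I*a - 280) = a^2 + a*(7 + 5*I) + 35*I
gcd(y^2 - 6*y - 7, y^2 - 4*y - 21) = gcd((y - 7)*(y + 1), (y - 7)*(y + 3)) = y - 7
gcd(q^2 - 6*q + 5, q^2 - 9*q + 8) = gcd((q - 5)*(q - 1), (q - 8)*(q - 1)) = q - 1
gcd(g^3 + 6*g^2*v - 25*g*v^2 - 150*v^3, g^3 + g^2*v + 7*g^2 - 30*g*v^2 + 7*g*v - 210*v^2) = -g^2 - g*v + 30*v^2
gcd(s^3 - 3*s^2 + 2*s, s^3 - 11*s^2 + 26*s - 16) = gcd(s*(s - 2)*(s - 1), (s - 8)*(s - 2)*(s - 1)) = s^2 - 3*s + 2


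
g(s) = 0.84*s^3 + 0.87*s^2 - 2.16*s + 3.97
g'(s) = 2.52*s^2 + 1.74*s - 2.16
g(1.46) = 5.29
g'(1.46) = 5.75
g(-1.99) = 5.09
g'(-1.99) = 4.36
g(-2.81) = -1.73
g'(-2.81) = 12.85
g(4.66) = 97.80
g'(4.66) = 60.67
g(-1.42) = 6.39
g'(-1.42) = 0.45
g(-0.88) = 5.97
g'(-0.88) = -1.74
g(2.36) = 14.76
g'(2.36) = 15.98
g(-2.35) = 2.95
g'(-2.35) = 7.67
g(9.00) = 667.36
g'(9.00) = 217.62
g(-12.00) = -1296.35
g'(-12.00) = 339.84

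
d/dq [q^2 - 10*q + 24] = 2*q - 10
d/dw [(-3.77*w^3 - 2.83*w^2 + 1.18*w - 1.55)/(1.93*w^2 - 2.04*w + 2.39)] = (-7.2761*w^4 + 15.3816*w^3 - 23.5351*w^2 - 7.5444*w - 0.341800000000001)/(3.7249*w^4 - 7.8744*w^3 + 13.387*w^2 - 9.7512*w + 5.7121)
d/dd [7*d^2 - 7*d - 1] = 14*d - 7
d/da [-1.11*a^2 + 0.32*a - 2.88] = 0.32 - 2.22*a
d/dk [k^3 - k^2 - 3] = k*(3*k - 2)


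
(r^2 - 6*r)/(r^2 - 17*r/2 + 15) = 2*r/(2*r - 5)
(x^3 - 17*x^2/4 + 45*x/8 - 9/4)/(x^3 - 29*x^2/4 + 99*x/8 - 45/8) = (x - 2)/(x - 5)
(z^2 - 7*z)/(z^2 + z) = (z - 7)/(z + 1)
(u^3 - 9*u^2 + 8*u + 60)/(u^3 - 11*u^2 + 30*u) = (u + 2)/u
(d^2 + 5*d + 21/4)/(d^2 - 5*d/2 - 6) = (d + 7/2)/(d - 4)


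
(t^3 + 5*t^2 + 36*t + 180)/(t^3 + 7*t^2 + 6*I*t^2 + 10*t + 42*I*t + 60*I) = (t - 6*I)/(t + 2)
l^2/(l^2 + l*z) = l/(l + z)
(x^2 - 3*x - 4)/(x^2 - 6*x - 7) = (x - 4)/(x - 7)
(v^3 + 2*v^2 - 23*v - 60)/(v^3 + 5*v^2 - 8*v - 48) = (v^2 - 2*v - 15)/(v^2 + v - 12)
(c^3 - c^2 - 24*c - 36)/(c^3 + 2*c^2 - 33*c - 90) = (c + 2)/(c + 5)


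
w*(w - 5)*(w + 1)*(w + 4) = w^4 - 21*w^2 - 20*w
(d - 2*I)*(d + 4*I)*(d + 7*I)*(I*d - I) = I*d^4 - 9*d^3 - I*d^3 + 9*d^2 - 6*I*d^2 - 56*d + 6*I*d + 56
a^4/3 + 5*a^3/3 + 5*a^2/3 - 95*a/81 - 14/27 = (a/3 + 1)*(a - 2/3)*(a + 1/3)*(a + 7/3)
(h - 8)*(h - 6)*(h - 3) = h^3 - 17*h^2 + 90*h - 144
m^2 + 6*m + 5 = (m + 1)*(m + 5)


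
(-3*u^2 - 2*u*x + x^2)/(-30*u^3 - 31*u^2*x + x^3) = (-3*u + x)/(-30*u^2 - u*x + x^2)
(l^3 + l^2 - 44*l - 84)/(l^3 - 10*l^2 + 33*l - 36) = (l^3 + l^2 - 44*l - 84)/(l^3 - 10*l^2 + 33*l - 36)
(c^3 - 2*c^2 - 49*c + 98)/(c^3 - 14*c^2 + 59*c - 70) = (c + 7)/(c - 5)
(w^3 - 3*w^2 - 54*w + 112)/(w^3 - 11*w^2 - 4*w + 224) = (w^2 + 5*w - 14)/(w^2 - 3*w - 28)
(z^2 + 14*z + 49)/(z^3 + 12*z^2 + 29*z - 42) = (z + 7)/(z^2 + 5*z - 6)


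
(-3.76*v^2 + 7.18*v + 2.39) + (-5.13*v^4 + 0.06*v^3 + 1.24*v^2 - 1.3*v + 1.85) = -5.13*v^4 + 0.06*v^3 - 2.52*v^2 + 5.88*v + 4.24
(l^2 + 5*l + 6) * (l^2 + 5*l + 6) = l^4 + 10*l^3 + 37*l^2 + 60*l + 36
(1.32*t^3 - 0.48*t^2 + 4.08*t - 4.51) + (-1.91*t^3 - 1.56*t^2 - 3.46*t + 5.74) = -0.59*t^3 - 2.04*t^2 + 0.62*t + 1.23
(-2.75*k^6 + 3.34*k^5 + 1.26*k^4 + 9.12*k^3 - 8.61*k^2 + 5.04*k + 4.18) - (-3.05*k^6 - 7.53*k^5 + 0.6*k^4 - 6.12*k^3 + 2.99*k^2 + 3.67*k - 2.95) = 0.3*k^6 + 10.87*k^5 + 0.66*k^4 + 15.24*k^3 - 11.6*k^2 + 1.37*k + 7.13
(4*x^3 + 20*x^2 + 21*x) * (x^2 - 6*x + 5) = 4*x^5 - 4*x^4 - 79*x^3 - 26*x^2 + 105*x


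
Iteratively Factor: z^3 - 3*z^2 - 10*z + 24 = (z + 3)*(z^2 - 6*z + 8) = (z - 4)*(z + 3)*(z - 2)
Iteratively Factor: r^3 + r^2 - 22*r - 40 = (r + 4)*(r^2 - 3*r - 10) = (r + 2)*(r + 4)*(r - 5)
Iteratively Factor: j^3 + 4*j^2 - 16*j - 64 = (j + 4)*(j^2 - 16) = (j + 4)^2*(j - 4)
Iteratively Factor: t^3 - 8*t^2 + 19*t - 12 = (t - 3)*(t^2 - 5*t + 4) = (t - 4)*(t - 3)*(t - 1)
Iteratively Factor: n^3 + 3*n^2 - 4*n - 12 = (n + 2)*(n^2 + n - 6) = (n - 2)*(n + 2)*(n + 3)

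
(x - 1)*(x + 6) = x^2 + 5*x - 6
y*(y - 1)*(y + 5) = y^3 + 4*y^2 - 5*y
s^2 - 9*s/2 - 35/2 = (s - 7)*(s + 5/2)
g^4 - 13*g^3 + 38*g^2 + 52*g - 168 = (g - 7)*(g - 6)*(g - 2)*(g + 2)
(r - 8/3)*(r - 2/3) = r^2 - 10*r/3 + 16/9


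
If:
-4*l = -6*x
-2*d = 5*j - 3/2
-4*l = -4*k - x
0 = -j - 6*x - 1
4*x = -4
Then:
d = -47/4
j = 5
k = -5/4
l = -3/2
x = -1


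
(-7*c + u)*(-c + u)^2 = -7*c^3 + 15*c^2*u - 9*c*u^2 + u^3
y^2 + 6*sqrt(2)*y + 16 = (y + 2*sqrt(2))*(y + 4*sqrt(2))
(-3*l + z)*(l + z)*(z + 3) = -3*l^2*z - 9*l^2 - 2*l*z^2 - 6*l*z + z^3 + 3*z^2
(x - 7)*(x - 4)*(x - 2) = x^3 - 13*x^2 + 50*x - 56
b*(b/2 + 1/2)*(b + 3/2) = b^3/2 + 5*b^2/4 + 3*b/4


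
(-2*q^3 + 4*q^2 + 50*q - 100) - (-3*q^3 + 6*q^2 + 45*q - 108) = q^3 - 2*q^2 + 5*q + 8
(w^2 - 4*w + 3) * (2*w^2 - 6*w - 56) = 2*w^4 - 14*w^3 - 26*w^2 + 206*w - 168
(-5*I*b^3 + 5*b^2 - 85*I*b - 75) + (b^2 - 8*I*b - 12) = -5*I*b^3 + 6*b^2 - 93*I*b - 87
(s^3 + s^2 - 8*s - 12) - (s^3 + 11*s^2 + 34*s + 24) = -10*s^2 - 42*s - 36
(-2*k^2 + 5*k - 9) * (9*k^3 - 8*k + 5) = -18*k^5 + 45*k^4 - 65*k^3 - 50*k^2 + 97*k - 45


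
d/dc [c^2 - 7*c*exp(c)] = -7*c*exp(c) + 2*c - 7*exp(c)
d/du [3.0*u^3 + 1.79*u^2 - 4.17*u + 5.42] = 9.0*u^2 + 3.58*u - 4.17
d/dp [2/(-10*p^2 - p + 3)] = 2*(20*p + 1)/(10*p^2 + p - 3)^2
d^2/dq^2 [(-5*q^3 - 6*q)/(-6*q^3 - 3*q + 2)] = 6*(126*q^5 + 120*q^4 - 21*q^3 + 114*q^2 + 20*q + 12)/(216*q^9 + 324*q^7 - 216*q^6 + 162*q^5 - 216*q^4 + 99*q^3 - 54*q^2 + 36*q - 8)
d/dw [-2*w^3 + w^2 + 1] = 2*w*(1 - 3*w)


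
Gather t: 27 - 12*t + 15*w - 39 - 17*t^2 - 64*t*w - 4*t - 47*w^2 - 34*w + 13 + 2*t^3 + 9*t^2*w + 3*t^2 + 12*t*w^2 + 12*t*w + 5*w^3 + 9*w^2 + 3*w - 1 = 2*t^3 + t^2*(9*w - 14) + t*(12*w^2 - 52*w - 16) + 5*w^3 - 38*w^2 - 16*w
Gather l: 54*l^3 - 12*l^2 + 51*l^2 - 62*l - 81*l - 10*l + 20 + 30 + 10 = 54*l^3 + 39*l^2 - 153*l + 60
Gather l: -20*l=-20*l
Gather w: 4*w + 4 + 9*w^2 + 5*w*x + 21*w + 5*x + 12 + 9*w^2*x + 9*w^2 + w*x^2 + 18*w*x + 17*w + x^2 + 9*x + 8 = w^2*(9*x + 18) + w*(x^2 + 23*x + 42) + x^2 + 14*x + 24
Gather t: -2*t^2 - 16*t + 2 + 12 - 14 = -2*t^2 - 16*t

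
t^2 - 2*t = t*(t - 2)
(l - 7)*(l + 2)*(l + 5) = l^3 - 39*l - 70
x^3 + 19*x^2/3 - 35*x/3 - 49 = (x - 3)*(x + 7/3)*(x + 7)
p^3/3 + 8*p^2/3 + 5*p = p*(p/3 + 1)*(p + 5)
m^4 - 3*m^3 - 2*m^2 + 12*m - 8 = (m - 2)^2*(m - 1)*(m + 2)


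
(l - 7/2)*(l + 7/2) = l^2 - 49/4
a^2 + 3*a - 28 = (a - 4)*(a + 7)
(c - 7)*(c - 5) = c^2 - 12*c + 35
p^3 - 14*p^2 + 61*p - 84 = (p - 7)*(p - 4)*(p - 3)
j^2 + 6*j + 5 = (j + 1)*(j + 5)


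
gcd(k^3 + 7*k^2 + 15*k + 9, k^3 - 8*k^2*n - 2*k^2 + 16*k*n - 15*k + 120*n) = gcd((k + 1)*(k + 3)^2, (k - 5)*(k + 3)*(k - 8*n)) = k + 3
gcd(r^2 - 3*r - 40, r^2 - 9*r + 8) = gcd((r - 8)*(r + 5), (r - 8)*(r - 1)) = r - 8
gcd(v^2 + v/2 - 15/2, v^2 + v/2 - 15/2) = v^2 + v/2 - 15/2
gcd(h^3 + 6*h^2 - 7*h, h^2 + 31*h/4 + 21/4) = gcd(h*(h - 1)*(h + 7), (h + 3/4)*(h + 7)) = h + 7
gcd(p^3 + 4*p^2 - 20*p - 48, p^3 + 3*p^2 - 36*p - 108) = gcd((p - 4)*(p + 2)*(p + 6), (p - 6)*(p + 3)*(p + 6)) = p + 6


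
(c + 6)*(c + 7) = c^2 + 13*c + 42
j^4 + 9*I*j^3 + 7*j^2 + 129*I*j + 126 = (j - 3*I)*(j - I)*(j + 6*I)*(j + 7*I)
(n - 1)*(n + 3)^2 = n^3 + 5*n^2 + 3*n - 9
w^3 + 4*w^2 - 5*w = w*(w - 1)*(w + 5)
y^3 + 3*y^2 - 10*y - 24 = (y - 3)*(y + 2)*(y + 4)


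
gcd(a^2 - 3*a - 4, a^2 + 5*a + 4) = a + 1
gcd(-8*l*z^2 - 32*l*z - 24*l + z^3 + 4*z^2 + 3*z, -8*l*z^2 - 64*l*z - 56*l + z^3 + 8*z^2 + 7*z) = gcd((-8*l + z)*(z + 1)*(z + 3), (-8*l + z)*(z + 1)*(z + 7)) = -8*l*z - 8*l + z^2 + z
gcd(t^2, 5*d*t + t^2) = t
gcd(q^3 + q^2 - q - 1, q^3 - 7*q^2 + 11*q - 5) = q - 1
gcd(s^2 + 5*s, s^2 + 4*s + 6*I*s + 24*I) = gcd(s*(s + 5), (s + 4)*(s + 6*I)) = 1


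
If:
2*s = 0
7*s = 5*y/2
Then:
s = 0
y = 0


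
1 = 1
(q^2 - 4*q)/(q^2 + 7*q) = (q - 4)/(q + 7)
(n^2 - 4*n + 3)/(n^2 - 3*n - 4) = (-n^2 + 4*n - 3)/(-n^2 + 3*n + 4)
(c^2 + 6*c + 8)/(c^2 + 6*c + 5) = (c^2 + 6*c + 8)/(c^2 + 6*c + 5)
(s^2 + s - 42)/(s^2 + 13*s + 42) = (s - 6)/(s + 6)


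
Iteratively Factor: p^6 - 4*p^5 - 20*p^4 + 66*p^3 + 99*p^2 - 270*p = (p + 3)*(p^5 - 7*p^4 + p^3 + 63*p^2 - 90*p) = (p - 5)*(p + 3)*(p^4 - 2*p^3 - 9*p^2 + 18*p) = (p - 5)*(p - 3)*(p + 3)*(p^3 + p^2 - 6*p) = p*(p - 5)*(p - 3)*(p + 3)*(p^2 + p - 6) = p*(p - 5)*(p - 3)*(p - 2)*(p + 3)*(p + 3)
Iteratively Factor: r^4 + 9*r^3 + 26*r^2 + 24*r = (r + 2)*(r^3 + 7*r^2 + 12*r) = (r + 2)*(r + 3)*(r^2 + 4*r) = (r + 2)*(r + 3)*(r + 4)*(r)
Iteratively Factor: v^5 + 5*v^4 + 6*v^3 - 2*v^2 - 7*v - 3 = (v + 1)*(v^4 + 4*v^3 + 2*v^2 - 4*v - 3) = (v + 1)^2*(v^3 + 3*v^2 - v - 3) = (v + 1)^2*(v + 3)*(v^2 - 1) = (v - 1)*(v + 1)^2*(v + 3)*(v + 1)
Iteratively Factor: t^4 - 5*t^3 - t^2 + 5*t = (t + 1)*(t^3 - 6*t^2 + 5*t) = (t - 5)*(t + 1)*(t^2 - t) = (t - 5)*(t - 1)*(t + 1)*(t)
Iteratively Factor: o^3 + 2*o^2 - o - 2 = (o + 2)*(o^2 - 1) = (o - 1)*(o + 2)*(o + 1)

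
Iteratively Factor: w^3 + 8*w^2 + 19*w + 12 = (w + 1)*(w^2 + 7*w + 12) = (w + 1)*(w + 4)*(w + 3)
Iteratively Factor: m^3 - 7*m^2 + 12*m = (m - 3)*(m^2 - 4*m) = (m - 4)*(m - 3)*(m)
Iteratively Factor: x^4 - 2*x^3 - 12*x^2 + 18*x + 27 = (x - 3)*(x^3 + x^2 - 9*x - 9) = (x - 3)*(x + 3)*(x^2 - 2*x - 3) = (x - 3)^2*(x + 3)*(x + 1)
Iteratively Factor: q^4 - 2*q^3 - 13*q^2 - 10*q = (q - 5)*(q^3 + 3*q^2 + 2*q) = (q - 5)*(q + 1)*(q^2 + 2*q) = q*(q - 5)*(q + 1)*(q + 2)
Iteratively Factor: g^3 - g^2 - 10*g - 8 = (g - 4)*(g^2 + 3*g + 2) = (g - 4)*(g + 2)*(g + 1)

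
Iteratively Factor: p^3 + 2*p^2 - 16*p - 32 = (p + 2)*(p^2 - 16) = (p - 4)*(p + 2)*(p + 4)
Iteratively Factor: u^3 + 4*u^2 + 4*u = (u + 2)*(u^2 + 2*u) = (u + 2)^2*(u)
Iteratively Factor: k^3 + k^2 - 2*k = (k - 1)*(k^2 + 2*k) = (k - 1)*(k + 2)*(k)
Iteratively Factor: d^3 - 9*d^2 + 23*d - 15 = (d - 3)*(d^2 - 6*d + 5) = (d - 3)*(d - 1)*(d - 5)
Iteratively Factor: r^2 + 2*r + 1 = (r + 1)*(r + 1)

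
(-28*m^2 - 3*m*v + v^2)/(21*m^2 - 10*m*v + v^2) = (4*m + v)/(-3*m + v)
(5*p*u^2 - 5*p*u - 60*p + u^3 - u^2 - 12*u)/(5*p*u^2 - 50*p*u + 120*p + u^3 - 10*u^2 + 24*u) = (u + 3)/(u - 6)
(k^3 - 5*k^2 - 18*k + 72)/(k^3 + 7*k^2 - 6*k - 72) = (k - 6)/(k + 6)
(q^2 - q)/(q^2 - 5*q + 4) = q/(q - 4)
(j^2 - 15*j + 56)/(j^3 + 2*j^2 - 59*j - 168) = (j - 7)/(j^2 + 10*j + 21)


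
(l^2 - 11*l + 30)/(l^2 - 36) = (l - 5)/(l + 6)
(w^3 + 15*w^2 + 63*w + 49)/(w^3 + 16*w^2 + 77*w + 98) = (w + 1)/(w + 2)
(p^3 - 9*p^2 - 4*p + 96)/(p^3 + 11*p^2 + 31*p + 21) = (p^2 - 12*p + 32)/(p^2 + 8*p + 7)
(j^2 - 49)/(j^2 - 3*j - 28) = (j + 7)/(j + 4)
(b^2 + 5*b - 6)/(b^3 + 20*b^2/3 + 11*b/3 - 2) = 3*(b - 1)/(3*b^2 + 2*b - 1)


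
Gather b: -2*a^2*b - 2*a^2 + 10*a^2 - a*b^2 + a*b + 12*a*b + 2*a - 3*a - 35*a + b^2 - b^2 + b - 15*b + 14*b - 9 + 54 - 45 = 8*a^2 - a*b^2 - 36*a + b*(-2*a^2 + 13*a)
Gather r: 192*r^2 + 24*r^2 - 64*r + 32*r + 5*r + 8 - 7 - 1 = 216*r^2 - 27*r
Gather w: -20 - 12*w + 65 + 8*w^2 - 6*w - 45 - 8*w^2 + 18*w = 0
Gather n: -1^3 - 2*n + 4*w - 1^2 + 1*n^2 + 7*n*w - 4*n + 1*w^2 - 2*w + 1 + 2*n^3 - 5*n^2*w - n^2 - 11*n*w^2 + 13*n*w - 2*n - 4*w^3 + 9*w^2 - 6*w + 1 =2*n^3 - 5*n^2*w + n*(-11*w^2 + 20*w - 8) - 4*w^3 + 10*w^2 - 4*w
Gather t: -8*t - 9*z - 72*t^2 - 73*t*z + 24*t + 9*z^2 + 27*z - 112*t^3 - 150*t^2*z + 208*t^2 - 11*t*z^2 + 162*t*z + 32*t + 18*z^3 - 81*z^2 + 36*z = -112*t^3 + t^2*(136 - 150*z) + t*(-11*z^2 + 89*z + 48) + 18*z^3 - 72*z^2 + 54*z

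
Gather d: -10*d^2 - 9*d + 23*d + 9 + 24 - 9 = -10*d^2 + 14*d + 24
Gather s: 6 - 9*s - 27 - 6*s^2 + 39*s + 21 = -6*s^2 + 30*s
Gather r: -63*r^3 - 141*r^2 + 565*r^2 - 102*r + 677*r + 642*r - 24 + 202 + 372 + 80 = -63*r^3 + 424*r^2 + 1217*r + 630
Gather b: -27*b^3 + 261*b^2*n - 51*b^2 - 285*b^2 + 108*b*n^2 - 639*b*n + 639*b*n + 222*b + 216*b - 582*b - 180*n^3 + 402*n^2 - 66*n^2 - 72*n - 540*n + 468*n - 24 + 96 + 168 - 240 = -27*b^3 + b^2*(261*n - 336) + b*(108*n^2 - 144) - 180*n^3 + 336*n^2 - 144*n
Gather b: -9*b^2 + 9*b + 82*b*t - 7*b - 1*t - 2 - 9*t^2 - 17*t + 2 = -9*b^2 + b*(82*t + 2) - 9*t^2 - 18*t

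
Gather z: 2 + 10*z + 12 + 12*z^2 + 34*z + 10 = 12*z^2 + 44*z + 24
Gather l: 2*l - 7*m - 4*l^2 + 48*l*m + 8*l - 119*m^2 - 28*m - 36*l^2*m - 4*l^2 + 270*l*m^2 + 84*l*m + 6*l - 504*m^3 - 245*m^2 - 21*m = l^2*(-36*m - 8) + l*(270*m^2 + 132*m + 16) - 504*m^3 - 364*m^2 - 56*m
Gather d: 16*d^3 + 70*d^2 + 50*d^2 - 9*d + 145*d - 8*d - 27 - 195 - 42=16*d^3 + 120*d^2 + 128*d - 264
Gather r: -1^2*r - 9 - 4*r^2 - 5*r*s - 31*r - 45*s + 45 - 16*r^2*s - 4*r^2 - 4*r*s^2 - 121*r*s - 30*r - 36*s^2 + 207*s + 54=r^2*(-16*s - 8) + r*(-4*s^2 - 126*s - 62) - 36*s^2 + 162*s + 90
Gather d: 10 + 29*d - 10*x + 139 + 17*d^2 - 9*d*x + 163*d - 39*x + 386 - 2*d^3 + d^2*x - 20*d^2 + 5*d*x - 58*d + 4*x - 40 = -2*d^3 + d^2*(x - 3) + d*(134 - 4*x) - 45*x + 495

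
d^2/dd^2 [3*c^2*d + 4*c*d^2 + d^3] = 8*c + 6*d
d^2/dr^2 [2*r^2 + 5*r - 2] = 4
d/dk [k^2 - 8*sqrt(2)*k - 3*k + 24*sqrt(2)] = 2*k - 8*sqrt(2) - 3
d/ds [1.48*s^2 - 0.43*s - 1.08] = 2.96*s - 0.43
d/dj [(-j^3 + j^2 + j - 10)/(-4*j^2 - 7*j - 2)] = (4*j^4 + 14*j^3 + 3*j^2 - 84*j - 72)/(16*j^4 + 56*j^3 + 65*j^2 + 28*j + 4)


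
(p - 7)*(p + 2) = p^2 - 5*p - 14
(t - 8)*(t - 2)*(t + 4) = t^3 - 6*t^2 - 24*t + 64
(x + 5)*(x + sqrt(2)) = x^2 + sqrt(2)*x + 5*x + 5*sqrt(2)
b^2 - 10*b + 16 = (b - 8)*(b - 2)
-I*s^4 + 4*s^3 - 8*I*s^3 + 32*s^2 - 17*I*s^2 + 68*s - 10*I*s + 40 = (s + 2)*(s + 5)*(s + 4*I)*(-I*s - I)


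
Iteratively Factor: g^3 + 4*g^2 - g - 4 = (g + 4)*(g^2 - 1) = (g - 1)*(g + 4)*(g + 1)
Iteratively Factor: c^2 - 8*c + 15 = (c - 5)*(c - 3)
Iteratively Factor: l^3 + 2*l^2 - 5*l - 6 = (l - 2)*(l^2 + 4*l + 3) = (l - 2)*(l + 3)*(l + 1)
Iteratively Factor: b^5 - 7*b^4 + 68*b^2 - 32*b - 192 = (b - 3)*(b^4 - 4*b^3 - 12*b^2 + 32*b + 64) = (b - 4)*(b - 3)*(b^3 - 12*b - 16) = (b - 4)^2*(b - 3)*(b^2 + 4*b + 4) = (b - 4)^2*(b - 3)*(b + 2)*(b + 2)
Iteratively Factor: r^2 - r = (r)*(r - 1)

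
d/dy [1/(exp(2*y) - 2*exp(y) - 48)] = 2*(1 - exp(y))*exp(y)/(-exp(2*y) + 2*exp(y) + 48)^2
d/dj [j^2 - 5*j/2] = 2*j - 5/2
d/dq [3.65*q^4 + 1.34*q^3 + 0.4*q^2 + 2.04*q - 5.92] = 14.6*q^3 + 4.02*q^2 + 0.8*q + 2.04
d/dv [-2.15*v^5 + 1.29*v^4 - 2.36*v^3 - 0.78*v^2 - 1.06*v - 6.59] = -10.75*v^4 + 5.16*v^3 - 7.08*v^2 - 1.56*v - 1.06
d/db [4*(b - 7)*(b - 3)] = 8*b - 40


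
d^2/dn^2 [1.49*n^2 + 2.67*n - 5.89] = 2.98000000000000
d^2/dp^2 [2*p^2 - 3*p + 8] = 4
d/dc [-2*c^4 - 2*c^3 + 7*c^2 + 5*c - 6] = -8*c^3 - 6*c^2 + 14*c + 5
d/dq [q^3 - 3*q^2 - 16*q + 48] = 3*q^2 - 6*q - 16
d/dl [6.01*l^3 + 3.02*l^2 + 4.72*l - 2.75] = 18.03*l^2 + 6.04*l + 4.72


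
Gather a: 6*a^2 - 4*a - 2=6*a^2 - 4*a - 2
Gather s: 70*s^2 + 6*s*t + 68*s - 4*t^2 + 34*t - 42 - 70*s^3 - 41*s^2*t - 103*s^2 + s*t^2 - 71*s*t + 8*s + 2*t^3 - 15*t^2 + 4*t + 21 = -70*s^3 + s^2*(-41*t - 33) + s*(t^2 - 65*t + 76) + 2*t^3 - 19*t^2 + 38*t - 21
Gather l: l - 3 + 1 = l - 2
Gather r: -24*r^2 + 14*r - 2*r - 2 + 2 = -24*r^2 + 12*r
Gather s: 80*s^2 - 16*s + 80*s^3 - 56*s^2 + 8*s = 80*s^3 + 24*s^2 - 8*s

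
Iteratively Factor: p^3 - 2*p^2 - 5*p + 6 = (p + 2)*(p^2 - 4*p + 3) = (p - 3)*(p + 2)*(p - 1)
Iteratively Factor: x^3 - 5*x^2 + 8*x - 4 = (x - 2)*(x^2 - 3*x + 2) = (x - 2)^2*(x - 1)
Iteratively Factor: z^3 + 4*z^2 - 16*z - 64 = (z + 4)*(z^2 - 16) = (z + 4)^2*(z - 4)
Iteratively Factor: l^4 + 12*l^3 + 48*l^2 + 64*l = (l + 4)*(l^3 + 8*l^2 + 16*l) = (l + 4)^2*(l^2 + 4*l) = (l + 4)^3*(l)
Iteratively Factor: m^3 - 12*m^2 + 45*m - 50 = (m - 2)*(m^2 - 10*m + 25) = (m - 5)*(m - 2)*(m - 5)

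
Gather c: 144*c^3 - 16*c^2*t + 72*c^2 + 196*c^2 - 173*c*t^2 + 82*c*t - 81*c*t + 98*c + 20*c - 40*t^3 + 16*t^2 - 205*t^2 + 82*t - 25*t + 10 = 144*c^3 + c^2*(268 - 16*t) + c*(-173*t^2 + t + 118) - 40*t^3 - 189*t^2 + 57*t + 10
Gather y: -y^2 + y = -y^2 + y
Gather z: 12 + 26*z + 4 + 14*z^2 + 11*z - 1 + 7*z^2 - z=21*z^2 + 36*z + 15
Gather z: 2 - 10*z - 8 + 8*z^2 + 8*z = 8*z^2 - 2*z - 6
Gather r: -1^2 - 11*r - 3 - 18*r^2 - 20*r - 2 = -18*r^2 - 31*r - 6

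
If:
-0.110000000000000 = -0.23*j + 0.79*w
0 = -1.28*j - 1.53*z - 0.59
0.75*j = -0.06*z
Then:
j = 0.03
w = -0.13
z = -0.41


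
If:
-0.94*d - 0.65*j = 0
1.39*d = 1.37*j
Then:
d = 0.00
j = 0.00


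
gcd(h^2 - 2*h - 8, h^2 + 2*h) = h + 2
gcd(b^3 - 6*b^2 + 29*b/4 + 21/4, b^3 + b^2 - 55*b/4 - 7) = b^2 - 3*b - 7/4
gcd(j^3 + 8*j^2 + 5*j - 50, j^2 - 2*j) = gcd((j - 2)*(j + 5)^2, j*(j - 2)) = j - 2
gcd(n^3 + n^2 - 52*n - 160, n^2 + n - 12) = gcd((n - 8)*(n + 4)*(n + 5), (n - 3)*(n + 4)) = n + 4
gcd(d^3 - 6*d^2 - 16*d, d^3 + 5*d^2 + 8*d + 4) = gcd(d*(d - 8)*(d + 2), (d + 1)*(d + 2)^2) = d + 2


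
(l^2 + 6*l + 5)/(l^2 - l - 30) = (l + 1)/(l - 6)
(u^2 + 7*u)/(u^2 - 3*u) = (u + 7)/(u - 3)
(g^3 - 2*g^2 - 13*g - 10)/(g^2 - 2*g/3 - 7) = 3*(-g^3 + 2*g^2 + 13*g + 10)/(-3*g^2 + 2*g + 21)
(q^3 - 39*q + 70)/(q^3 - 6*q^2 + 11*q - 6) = (q^2 + 2*q - 35)/(q^2 - 4*q + 3)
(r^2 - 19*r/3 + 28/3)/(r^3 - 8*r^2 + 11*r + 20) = (r - 7/3)/(r^2 - 4*r - 5)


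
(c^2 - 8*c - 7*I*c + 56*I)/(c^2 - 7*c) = (c^2 - 8*c - 7*I*c + 56*I)/(c*(c - 7))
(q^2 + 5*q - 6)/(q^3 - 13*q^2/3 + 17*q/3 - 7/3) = 3*(q + 6)/(3*q^2 - 10*q + 7)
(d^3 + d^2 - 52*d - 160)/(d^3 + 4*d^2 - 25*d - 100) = (d - 8)/(d - 5)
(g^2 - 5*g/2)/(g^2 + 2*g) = (g - 5/2)/(g + 2)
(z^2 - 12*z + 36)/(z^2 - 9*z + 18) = (z - 6)/(z - 3)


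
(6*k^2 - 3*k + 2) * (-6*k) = -36*k^3 + 18*k^2 - 12*k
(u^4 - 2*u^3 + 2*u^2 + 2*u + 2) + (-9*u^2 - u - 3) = u^4 - 2*u^3 - 7*u^2 + u - 1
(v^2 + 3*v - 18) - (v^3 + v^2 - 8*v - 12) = -v^3 + 11*v - 6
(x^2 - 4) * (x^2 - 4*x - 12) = x^4 - 4*x^3 - 16*x^2 + 16*x + 48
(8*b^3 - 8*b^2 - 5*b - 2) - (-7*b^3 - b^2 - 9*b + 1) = 15*b^3 - 7*b^2 + 4*b - 3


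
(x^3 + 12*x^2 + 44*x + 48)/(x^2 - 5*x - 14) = (x^2 + 10*x + 24)/(x - 7)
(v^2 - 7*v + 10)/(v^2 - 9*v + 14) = (v - 5)/(v - 7)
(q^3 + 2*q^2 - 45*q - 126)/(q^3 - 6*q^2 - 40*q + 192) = (q^2 - 4*q - 21)/(q^2 - 12*q + 32)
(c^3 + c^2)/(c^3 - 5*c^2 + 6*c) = c*(c + 1)/(c^2 - 5*c + 6)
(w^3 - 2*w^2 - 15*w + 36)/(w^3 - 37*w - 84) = (w^2 - 6*w + 9)/(w^2 - 4*w - 21)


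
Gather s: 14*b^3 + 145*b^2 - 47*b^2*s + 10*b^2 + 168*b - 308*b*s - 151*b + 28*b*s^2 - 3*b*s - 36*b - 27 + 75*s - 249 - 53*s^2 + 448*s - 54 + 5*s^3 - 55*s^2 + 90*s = 14*b^3 + 155*b^2 - 19*b + 5*s^3 + s^2*(28*b - 108) + s*(-47*b^2 - 311*b + 613) - 330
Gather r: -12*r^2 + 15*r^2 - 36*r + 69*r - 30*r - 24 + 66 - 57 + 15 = 3*r^2 + 3*r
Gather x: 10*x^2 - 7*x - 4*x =10*x^2 - 11*x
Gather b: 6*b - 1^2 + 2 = 6*b + 1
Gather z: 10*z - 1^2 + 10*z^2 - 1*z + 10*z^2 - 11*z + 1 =20*z^2 - 2*z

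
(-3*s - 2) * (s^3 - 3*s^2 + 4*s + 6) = -3*s^4 + 7*s^3 - 6*s^2 - 26*s - 12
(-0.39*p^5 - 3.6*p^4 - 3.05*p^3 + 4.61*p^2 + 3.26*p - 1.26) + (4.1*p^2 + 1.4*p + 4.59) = -0.39*p^5 - 3.6*p^4 - 3.05*p^3 + 8.71*p^2 + 4.66*p + 3.33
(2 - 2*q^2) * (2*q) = -4*q^3 + 4*q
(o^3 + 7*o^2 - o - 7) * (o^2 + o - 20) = o^5 + 8*o^4 - 14*o^3 - 148*o^2 + 13*o + 140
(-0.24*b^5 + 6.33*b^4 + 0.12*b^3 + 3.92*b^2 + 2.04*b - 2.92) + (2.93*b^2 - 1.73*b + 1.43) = -0.24*b^5 + 6.33*b^4 + 0.12*b^3 + 6.85*b^2 + 0.31*b - 1.49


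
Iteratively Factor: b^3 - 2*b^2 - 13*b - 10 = (b + 2)*(b^2 - 4*b - 5) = (b - 5)*(b + 2)*(b + 1)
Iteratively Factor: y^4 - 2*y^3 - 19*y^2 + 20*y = (y - 1)*(y^3 - y^2 - 20*y) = (y - 1)*(y + 4)*(y^2 - 5*y) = (y - 5)*(y - 1)*(y + 4)*(y)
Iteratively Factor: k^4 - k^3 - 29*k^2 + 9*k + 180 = (k + 4)*(k^3 - 5*k^2 - 9*k + 45) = (k - 3)*(k + 4)*(k^2 - 2*k - 15) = (k - 5)*(k - 3)*(k + 4)*(k + 3)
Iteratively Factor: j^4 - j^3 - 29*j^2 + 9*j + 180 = (j - 3)*(j^3 + 2*j^2 - 23*j - 60) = (j - 3)*(j + 4)*(j^2 - 2*j - 15) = (j - 5)*(j - 3)*(j + 4)*(j + 3)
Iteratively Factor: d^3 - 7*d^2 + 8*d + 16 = (d - 4)*(d^2 - 3*d - 4) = (d - 4)*(d + 1)*(d - 4)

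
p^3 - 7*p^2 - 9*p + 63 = (p - 7)*(p - 3)*(p + 3)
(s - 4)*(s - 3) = s^2 - 7*s + 12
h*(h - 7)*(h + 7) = h^3 - 49*h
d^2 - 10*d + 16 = (d - 8)*(d - 2)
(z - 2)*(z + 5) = z^2 + 3*z - 10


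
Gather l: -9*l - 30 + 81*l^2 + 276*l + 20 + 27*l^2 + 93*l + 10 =108*l^2 + 360*l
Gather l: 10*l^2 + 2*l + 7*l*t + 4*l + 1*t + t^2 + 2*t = 10*l^2 + l*(7*t + 6) + t^2 + 3*t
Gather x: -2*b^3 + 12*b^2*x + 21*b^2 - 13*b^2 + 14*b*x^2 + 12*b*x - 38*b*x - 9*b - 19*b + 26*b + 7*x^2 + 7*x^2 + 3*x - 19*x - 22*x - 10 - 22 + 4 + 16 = -2*b^3 + 8*b^2 - 2*b + x^2*(14*b + 14) + x*(12*b^2 - 26*b - 38) - 12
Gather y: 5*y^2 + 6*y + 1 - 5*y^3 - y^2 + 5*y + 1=-5*y^3 + 4*y^2 + 11*y + 2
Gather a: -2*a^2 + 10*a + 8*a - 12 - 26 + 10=-2*a^2 + 18*a - 28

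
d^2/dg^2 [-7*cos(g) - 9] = 7*cos(g)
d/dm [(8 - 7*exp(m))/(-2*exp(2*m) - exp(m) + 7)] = (-(4*exp(m) + 1)*(7*exp(m) - 8) + 14*exp(2*m) + 7*exp(m) - 49)*exp(m)/(2*exp(2*m) + exp(m) - 7)^2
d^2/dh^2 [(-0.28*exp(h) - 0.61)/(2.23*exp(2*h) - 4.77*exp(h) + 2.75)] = (-1.392412*exp(4*h) - 15.112264*exp(3*h) + 29.768493*exp(2*h) - 2.58886899999999*exp(h) - 10.119175)*exp(h)/(11.089567*exp(6*h) - 71.162199*exp(5*h) + 193.243326*exp(4*h) - 284.043483*exp(3*h) + 238.30455*exp(2*h) - 108.219375*exp(h) + 20.796875)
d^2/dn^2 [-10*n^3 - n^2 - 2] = -60*n - 2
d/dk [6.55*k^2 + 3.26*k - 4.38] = 13.1*k + 3.26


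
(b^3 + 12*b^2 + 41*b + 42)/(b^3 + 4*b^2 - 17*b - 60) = (b^2 + 9*b + 14)/(b^2 + b - 20)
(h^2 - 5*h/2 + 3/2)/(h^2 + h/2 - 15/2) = (2*h^2 - 5*h + 3)/(2*h^2 + h - 15)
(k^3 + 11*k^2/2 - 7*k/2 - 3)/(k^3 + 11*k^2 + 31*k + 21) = (2*k^3 + 11*k^2 - 7*k - 6)/(2*(k^3 + 11*k^2 + 31*k + 21))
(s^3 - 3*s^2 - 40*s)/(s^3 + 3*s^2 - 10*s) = (s - 8)/(s - 2)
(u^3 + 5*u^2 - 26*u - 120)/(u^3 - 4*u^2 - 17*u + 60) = (u + 6)/(u - 3)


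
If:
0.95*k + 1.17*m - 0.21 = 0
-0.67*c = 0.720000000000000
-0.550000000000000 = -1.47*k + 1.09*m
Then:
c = -1.07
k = 0.32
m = -0.08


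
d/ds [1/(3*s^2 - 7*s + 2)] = (7 - 6*s)/(3*s^2 - 7*s + 2)^2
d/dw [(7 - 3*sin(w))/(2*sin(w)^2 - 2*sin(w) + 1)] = (6*sin(w)^2 - 28*sin(w) + 11)*cos(w)/(-2*sin(w) - cos(2*w) + 2)^2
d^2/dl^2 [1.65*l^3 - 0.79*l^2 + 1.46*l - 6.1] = 9.9*l - 1.58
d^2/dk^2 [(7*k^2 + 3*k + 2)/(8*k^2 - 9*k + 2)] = 8*(174*k^3 + 12*k^2 - 144*k + 53)/(512*k^6 - 1728*k^5 + 2328*k^4 - 1593*k^3 + 582*k^2 - 108*k + 8)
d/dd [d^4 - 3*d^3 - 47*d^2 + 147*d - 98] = 4*d^3 - 9*d^2 - 94*d + 147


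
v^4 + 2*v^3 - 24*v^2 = v^2*(v - 4)*(v + 6)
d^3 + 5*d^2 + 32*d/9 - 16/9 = (d - 1/3)*(d + 4/3)*(d + 4)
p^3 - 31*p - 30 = (p - 6)*(p + 1)*(p + 5)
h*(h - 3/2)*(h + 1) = h^3 - h^2/2 - 3*h/2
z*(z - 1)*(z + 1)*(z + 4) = z^4 + 4*z^3 - z^2 - 4*z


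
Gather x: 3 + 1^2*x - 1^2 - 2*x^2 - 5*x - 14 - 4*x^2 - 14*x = -6*x^2 - 18*x - 12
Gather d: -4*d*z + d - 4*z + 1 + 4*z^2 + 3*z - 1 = d*(1 - 4*z) + 4*z^2 - z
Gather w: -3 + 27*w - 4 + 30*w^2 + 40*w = 30*w^2 + 67*w - 7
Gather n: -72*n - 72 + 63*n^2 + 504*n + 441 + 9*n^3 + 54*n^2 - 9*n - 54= 9*n^3 + 117*n^2 + 423*n + 315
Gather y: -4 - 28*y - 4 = -28*y - 8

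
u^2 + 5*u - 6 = (u - 1)*(u + 6)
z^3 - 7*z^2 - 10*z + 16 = (z - 8)*(z - 1)*(z + 2)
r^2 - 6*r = r*(r - 6)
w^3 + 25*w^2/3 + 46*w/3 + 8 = (w + 1)*(w + 4/3)*(w + 6)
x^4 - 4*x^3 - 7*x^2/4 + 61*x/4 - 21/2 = (x - 7/2)*(x - 3/2)*(x - 1)*(x + 2)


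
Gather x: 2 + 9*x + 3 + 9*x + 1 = 18*x + 6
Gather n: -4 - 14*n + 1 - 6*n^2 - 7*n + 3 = -6*n^2 - 21*n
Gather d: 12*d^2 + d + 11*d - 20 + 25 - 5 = 12*d^2 + 12*d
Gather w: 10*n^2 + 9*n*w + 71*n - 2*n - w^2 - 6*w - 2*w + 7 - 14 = 10*n^2 + 69*n - w^2 + w*(9*n - 8) - 7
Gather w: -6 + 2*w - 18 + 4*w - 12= 6*w - 36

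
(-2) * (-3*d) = 6*d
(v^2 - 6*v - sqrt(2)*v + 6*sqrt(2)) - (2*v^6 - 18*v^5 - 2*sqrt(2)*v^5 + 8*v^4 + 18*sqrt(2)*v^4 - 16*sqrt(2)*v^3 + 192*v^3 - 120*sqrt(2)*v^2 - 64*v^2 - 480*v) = -2*v^6 + 2*sqrt(2)*v^5 + 18*v^5 - 18*sqrt(2)*v^4 - 8*v^4 - 192*v^3 + 16*sqrt(2)*v^3 + 65*v^2 + 120*sqrt(2)*v^2 - sqrt(2)*v + 474*v + 6*sqrt(2)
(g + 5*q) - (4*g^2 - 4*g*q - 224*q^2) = -4*g^2 + 4*g*q + g + 224*q^2 + 5*q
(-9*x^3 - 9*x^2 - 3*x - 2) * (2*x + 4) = -18*x^4 - 54*x^3 - 42*x^2 - 16*x - 8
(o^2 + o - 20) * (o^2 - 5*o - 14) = o^4 - 4*o^3 - 39*o^2 + 86*o + 280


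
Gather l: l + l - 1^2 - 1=2*l - 2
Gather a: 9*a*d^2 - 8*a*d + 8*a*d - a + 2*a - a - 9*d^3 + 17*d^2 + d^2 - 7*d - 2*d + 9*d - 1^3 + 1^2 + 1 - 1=9*a*d^2 - 9*d^3 + 18*d^2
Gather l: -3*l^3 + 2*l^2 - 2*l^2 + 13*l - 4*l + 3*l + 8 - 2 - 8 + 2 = -3*l^3 + 12*l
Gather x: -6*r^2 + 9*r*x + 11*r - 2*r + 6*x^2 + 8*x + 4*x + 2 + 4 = -6*r^2 + 9*r + 6*x^2 + x*(9*r + 12) + 6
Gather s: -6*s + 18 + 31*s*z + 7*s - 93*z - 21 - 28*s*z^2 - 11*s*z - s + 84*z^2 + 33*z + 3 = s*(-28*z^2 + 20*z) + 84*z^2 - 60*z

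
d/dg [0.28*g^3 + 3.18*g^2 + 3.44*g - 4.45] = 0.84*g^2 + 6.36*g + 3.44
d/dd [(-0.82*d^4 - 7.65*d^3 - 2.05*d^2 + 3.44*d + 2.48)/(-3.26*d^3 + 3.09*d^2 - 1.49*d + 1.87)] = (2.6732*d^6 - 5.06759999999998*d^5 - 26.6561*d^4 + 39.0922*d^3 - 26.2372*d^2 - 22.9934*d + 10.128)/(10.6276*d^6 - 20.1468*d^5 + 19.2629*d^4 - 21.4006*d^3 + 13.7767*d^2 - 5.5726*d + 3.4969)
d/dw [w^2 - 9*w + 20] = 2*w - 9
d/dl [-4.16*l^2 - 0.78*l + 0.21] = -8.32*l - 0.78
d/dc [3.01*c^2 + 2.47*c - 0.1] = 6.02*c + 2.47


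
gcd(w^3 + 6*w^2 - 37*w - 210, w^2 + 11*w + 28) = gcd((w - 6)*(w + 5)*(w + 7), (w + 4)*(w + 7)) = w + 7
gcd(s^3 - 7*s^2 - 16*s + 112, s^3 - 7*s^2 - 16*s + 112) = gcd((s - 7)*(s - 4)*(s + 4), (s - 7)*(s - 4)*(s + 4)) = s^3 - 7*s^2 - 16*s + 112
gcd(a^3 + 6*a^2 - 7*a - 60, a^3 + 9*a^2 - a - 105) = a^2 + 2*a - 15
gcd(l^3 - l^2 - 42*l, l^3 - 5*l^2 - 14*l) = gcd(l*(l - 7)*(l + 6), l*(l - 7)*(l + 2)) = l^2 - 7*l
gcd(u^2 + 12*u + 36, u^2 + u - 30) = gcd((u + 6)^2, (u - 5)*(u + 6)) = u + 6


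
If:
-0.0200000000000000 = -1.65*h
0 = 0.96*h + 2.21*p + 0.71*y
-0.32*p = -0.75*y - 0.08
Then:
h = 0.01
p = 0.03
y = -0.10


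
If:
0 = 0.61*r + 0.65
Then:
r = -1.07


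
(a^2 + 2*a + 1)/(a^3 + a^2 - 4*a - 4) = (a + 1)/(a^2 - 4)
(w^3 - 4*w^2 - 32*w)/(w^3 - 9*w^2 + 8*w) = (w + 4)/(w - 1)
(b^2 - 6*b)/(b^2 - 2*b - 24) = b/(b + 4)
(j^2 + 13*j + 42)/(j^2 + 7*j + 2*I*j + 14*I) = (j + 6)/(j + 2*I)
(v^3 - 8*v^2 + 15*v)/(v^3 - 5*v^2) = (v - 3)/v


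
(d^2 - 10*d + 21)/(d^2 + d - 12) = (d - 7)/(d + 4)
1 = 1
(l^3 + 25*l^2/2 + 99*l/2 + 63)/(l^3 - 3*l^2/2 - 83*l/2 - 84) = (l + 6)/(l - 8)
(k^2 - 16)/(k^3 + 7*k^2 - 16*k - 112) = 1/(k + 7)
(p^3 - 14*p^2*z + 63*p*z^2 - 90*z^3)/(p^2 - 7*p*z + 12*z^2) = (-p^2 + 11*p*z - 30*z^2)/(-p + 4*z)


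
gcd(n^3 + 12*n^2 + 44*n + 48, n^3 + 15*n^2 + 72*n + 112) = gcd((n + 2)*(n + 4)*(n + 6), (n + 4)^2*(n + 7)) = n + 4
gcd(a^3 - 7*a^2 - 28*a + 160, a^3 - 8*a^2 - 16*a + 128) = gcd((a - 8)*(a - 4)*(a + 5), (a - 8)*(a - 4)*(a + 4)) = a^2 - 12*a + 32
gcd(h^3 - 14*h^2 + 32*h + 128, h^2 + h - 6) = 1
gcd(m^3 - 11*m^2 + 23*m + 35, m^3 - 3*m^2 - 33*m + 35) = m - 7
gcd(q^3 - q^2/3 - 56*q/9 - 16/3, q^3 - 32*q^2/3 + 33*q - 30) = q - 3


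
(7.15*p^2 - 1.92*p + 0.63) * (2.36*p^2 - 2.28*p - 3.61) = 16.874*p^4 - 20.8332*p^3 - 19.9471*p^2 + 5.4948*p - 2.2743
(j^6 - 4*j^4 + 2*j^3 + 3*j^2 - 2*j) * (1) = j^6 - 4*j^4 + 2*j^3 + 3*j^2 - 2*j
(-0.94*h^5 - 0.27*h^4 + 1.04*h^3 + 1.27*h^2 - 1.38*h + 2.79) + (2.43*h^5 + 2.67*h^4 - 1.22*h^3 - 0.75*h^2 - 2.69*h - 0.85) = 1.49*h^5 + 2.4*h^4 - 0.18*h^3 + 0.52*h^2 - 4.07*h + 1.94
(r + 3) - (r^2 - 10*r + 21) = -r^2 + 11*r - 18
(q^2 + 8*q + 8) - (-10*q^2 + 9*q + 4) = 11*q^2 - q + 4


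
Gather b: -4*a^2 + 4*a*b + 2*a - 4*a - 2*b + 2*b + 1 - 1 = -4*a^2 + 4*a*b - 2*a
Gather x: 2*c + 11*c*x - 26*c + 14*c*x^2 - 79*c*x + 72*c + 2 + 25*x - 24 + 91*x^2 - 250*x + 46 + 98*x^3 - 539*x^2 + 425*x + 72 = 48*c + 98*x^3 + x^2*(14*c - 448) + x*(200 - 68*c) + 96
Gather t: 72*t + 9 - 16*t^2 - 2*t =-16*t^2 + 70*t + 9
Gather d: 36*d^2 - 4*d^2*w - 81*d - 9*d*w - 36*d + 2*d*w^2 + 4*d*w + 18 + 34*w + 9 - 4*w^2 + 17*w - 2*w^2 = d^2*(36 - 4*w) + d*(2*w^2 - 5*w - 117) - 6*w^2 + 51*w + 27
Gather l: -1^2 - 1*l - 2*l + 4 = 3 - 3*l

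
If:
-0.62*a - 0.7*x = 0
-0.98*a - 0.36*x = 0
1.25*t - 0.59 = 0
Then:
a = 0.00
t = 0.47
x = 0.00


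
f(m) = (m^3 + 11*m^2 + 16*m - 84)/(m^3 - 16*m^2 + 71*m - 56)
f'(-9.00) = -0.02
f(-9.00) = 0.02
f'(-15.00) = -0.02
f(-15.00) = 0.15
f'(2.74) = 2.29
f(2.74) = 1.62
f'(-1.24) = 0.39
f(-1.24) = 0.52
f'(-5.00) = 0.03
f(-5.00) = 0.01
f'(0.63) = 10.16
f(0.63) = 3.99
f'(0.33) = 3.32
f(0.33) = 2.26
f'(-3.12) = 0.10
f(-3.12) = 0.12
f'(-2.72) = 0.14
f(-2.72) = 0.17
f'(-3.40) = 0.09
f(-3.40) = 0.10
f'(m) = (-3*m^2 + 32*m - 71)*(m^3 + 11*m^2 + 16*m - 84)/(m^3 - 16*m^2 + 71*m - 56)^2 + (3*m^2 + 22*m + 16)/(m^3 - 16*m^2 + 71*m - 56) = (-27*m^4 + 110*m^3 + 1121*m^2 - 3920*m + 5068)/(m^6 - 32*m^5 + 398*m^4 - 2384*m^3 + 6833*m^2 - 7952*m + 3136)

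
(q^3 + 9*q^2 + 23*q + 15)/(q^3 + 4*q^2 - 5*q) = (q^2 + 4*q + 3)/(q*(q - 1))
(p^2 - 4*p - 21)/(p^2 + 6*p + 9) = (p - 7)/(p + 3)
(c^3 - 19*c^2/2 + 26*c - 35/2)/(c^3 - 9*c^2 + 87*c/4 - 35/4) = 2*(c - 1)/(2*c - 1)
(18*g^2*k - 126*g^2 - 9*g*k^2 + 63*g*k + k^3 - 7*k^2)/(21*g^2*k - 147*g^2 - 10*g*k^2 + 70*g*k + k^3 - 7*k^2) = (6*g - k)/(7*g - k)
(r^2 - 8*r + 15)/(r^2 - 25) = (r - 3)/(r + 5)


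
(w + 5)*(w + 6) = w^2 + 11*w + 30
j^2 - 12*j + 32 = (j - 8)*(j - 4)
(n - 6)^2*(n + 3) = n^3 - 9*n^2 + 108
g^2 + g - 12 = (g - 3)*(g + 4)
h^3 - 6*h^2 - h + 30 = (h - 5)*(h - 3)*(h + 2)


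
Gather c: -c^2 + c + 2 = -c^2 + c + 2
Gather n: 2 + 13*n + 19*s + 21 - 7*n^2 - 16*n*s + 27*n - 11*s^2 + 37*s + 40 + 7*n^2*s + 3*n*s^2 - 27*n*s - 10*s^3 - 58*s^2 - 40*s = n^2*(7*s - 7) + n*(3*s^2 - 43*s + 40) - 10*s^3 - 69*s^2 + 16*s + 63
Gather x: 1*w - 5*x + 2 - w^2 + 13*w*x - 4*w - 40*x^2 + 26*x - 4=-w^2 - 3*w - 40*x^2 + x*(13*w + 21) - 2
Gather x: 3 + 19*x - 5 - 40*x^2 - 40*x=-40*x^2 - 21*x - 2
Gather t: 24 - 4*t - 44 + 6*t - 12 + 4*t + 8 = 6*t - 24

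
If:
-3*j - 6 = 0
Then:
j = -2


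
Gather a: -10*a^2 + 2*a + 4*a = -10*a^2 + 6*a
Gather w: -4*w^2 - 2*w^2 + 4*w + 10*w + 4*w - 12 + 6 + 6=-6*w^2 + 18*w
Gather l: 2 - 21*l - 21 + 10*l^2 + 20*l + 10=10*l^2 - l - 9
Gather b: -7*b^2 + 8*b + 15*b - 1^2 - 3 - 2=-7*b^2 + 23*b - 6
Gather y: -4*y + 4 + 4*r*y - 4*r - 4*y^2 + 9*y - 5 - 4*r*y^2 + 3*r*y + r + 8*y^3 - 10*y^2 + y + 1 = -3*r + 8*y^3 + y^2*(-4*r - 14) + y*(7*r + 6)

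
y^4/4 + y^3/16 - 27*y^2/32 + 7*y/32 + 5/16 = (y/4 + 1/2)*(y - 5/4)*(y - 1)*(y + 1/2)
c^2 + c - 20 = (c - 4)*(c + 5)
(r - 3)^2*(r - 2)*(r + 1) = r^4 - 7*r^3 + 13*r^2 + 3*r - 18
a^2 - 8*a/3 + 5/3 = (a - 5/3)*(a - 1)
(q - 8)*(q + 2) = q^2 - 6*q - 16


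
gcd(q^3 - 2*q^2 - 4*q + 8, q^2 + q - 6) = q - 2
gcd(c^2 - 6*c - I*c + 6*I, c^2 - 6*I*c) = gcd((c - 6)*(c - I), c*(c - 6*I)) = 1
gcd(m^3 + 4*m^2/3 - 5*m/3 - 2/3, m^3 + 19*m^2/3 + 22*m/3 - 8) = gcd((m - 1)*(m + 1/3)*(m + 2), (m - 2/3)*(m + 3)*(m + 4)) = 1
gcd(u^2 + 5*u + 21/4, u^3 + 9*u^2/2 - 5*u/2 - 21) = u + 7/2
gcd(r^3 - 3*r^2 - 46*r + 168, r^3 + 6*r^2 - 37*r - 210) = r^2 + r - 42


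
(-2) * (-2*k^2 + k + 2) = 4*k^2 - 2*k - 4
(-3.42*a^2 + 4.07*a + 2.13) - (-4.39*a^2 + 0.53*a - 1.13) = 0.97*a^2 + 3.54*a + 3.26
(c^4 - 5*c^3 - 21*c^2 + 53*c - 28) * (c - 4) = c^5 - 9*c^4 - c^3 + 137*c^2 - 240*c + 112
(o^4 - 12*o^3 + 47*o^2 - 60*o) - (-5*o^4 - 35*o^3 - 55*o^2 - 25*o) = 6*o^4 + 23*o^3 + 102*o^2 - 35*o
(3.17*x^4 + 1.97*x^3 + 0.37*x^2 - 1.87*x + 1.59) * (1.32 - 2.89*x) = -9.1613*x^5 - 1.5089*x^4 + 1.5311*x^3 + 5.8927*x^2 - 7.0635*x + 2.0988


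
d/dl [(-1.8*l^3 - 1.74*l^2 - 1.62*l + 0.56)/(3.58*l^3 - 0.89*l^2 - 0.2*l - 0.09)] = (7.8312*l^4 + 12.3192*l^3 - 6.6222*l^2 + 1.31*l + 0.2578)/(12.8164*l^6 - 6.3724*l^5 - 0.6399*l^4 - 0.2884*l^3 + 0.2002*l^2 + 0.036*l + 0.0081)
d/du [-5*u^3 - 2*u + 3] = -15*u^2 - 2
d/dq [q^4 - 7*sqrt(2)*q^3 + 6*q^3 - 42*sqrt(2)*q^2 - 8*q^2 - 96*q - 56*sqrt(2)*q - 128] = 4*q^3 - 21*sqrt(2)*q^2 + 18*q^2 - 84*sqrt(2)*q - 16*q - 96 - 56*sqrt(2)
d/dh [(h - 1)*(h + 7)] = 2*h + 6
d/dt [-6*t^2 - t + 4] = -12*t - 1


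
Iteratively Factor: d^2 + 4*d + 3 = (d + 3)*(d + 1)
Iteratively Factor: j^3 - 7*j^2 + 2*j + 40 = (j - 4)*(j^2 - 3*j - 10) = (j - 4)*(j + 2)*(j - 5)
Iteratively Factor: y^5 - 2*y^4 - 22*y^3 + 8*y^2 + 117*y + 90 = (y - 3)*(y^4 + y^3 - 19*y^2 - 49*y - 30) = (y - 3)*(y + 2)*(y^3 - y^2 - 17*y - 15) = (y - 3)*(y + 1)*(y + 2)*(y^2 - 2*y - 15) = (y - 5)*(y - 3)*(y + 1)*(y + 2)*(y + 3)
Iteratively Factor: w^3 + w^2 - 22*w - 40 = (w - 5)*(w^2 + 6*w + 8) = (w - 5)*(w + 4)*(w + 2)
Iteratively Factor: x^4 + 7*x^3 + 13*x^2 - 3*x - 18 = (x + 3)*(x^3 + 4*x^2 + x - 6) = (x + 3)^2*(x^2 + x - 2) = (x - 1)*(x + 3)^2*(x + 2)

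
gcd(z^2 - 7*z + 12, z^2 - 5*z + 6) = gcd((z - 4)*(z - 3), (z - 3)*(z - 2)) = z - 3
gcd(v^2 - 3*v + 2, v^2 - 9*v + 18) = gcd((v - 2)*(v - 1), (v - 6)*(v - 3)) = 1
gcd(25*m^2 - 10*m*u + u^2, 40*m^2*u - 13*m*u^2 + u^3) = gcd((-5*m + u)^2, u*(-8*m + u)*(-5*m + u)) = -5*m + u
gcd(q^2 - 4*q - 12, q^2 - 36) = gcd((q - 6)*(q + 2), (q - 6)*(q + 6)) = q - 6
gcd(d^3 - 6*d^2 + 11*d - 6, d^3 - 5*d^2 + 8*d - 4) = d^2 - 3*d + 2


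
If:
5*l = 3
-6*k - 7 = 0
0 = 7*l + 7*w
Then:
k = -7/6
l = 3/5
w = -3/5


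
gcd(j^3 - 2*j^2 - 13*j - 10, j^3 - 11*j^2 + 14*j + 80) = j^2 - 3*j - 10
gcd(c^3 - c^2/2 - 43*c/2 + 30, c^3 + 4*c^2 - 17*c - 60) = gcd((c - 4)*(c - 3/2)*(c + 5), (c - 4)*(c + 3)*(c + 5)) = c^2 + c - 20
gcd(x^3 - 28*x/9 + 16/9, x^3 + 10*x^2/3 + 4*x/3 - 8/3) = x^2 + 4*x/3 - 4/3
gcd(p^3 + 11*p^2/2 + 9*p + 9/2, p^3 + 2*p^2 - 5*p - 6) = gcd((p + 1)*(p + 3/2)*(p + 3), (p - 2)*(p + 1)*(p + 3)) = p^2 + 4*p + 3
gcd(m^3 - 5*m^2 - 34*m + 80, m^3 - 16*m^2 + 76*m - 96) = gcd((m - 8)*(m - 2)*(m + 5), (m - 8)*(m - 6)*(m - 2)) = m^2 - 10*m + 16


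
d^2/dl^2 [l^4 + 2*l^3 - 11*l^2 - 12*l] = 12*l^2 + 12*l - 22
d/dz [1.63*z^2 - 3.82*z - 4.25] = 3.26*z - 3.82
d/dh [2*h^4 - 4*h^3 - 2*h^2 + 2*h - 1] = 8*h^3 - 12*h^2 - 4*h + 2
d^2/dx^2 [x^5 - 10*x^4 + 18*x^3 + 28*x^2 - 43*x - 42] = 20*x^3 - 120*x^2 + 108*x + 56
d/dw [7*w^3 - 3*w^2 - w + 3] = 21*w^2 - 6*w - 1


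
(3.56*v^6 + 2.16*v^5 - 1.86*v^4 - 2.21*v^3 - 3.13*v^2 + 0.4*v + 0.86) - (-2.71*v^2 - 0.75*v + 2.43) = 3.56*v^6 + 2.16*v^5 - 1.86*v^4 - 2.21*v^3 - 0.42*v^2 + 1.15*v - 1.57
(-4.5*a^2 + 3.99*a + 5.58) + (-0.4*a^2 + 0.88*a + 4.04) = -4.9*a^2 + 4.87*a + 9.62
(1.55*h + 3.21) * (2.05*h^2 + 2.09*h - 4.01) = 3.1775*h^3 + 9.82*h^2 + 0.4934*h - 12.8721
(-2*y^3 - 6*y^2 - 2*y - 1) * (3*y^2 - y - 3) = -6*y^5 - 16*y^4 + 6*y^3 + 17*y^2 + 7*y + 3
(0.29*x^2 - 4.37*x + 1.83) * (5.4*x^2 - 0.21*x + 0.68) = 1.566*x^4 - 23.6589*x^3 + 10.9969*x^2 - 3.3559*x + 1.2444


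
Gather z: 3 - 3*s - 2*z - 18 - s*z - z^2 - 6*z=-3*s - z^2 + z*(-s - 8) - 15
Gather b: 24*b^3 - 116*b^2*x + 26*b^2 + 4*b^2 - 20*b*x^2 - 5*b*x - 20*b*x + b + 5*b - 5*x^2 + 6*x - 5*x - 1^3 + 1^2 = 24*b^3 + b^2*(30 - 116*x) + b*(-20*x^2 - 25*x + 6) - 5*x^2 + x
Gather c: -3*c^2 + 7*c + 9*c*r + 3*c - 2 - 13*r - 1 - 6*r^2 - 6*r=-3*c^2 + c*(9*r + 10) - 6*r^2 - 19*r - 3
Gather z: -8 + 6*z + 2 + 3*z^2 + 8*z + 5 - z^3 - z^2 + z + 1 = -z^3 + 2*z^2 + 15*z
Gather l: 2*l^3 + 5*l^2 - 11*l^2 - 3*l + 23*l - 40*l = 2*l^3 - 6*l^2 - 20*l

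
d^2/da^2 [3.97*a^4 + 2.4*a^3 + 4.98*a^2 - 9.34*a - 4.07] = 47.64*a^2 + 14.4*a + 9.96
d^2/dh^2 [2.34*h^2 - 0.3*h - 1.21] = 4.68000000000000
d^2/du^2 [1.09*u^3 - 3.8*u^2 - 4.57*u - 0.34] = 6.54*u - 7.6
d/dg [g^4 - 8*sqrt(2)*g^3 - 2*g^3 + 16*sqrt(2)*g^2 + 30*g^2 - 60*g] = 4*g^3 - 24*sqrt(2)*g^2 - 6*g^2 + 32*sqrt(2)*g + 60*g - 60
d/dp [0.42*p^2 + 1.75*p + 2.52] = 0.84*p + 1.75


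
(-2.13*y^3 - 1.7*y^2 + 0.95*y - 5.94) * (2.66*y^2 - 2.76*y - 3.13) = -5.6658*y^5 + 1.3568*y^4 + 13.8859*y^3 - 13.1014*y^2 + 13.4209*y + 18.5922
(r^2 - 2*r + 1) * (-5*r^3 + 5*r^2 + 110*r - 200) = -5*r^5 + 15*r^4 + 95*r^3 - 415*r^2 + 510*r - 200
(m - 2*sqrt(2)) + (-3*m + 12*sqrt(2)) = -2*m + 10*sqrt(2)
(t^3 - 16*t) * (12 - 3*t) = -3*t^4 + 12*t^3 + 48*t^2 - 192*t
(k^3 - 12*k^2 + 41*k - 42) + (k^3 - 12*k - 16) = 2*k^3 - 12*k^2 + 29*k - 58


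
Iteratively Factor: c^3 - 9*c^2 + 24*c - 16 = (c - 4)*(c^2 - 5*c + 4) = (c - 4)*(c - 1)*(c - 4)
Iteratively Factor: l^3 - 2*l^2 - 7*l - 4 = (l + 1)*(l^2 - 3*l - 4) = (l - 4)*(l + 1)*(l + 1)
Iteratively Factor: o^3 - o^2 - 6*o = (o + 2)*(o^2 - 3*o) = (o - 3)*(o + 2)*(o)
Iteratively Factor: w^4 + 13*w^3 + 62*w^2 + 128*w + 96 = (w + 4)*(w^3 + 9*w^2 + 26*w + 24) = (w + 2)*(w + 4)*(w^2 + 7*w + 12) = (w + 2)*(w + 3)*(w + 4)*(w + 4)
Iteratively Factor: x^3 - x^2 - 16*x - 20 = (x - 5)*(x^2 + 4*x + 4) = (x - 5)*(x + 2)*(x + 2)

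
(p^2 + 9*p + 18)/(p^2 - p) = (p^2 + 9*p + 18)/(p*(p - 1))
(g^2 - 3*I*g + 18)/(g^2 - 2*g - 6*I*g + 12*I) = (g + 3*I)/(g - 2)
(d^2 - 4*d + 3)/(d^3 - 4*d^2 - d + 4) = (d - 3)/(d^2 - 3*d - 4)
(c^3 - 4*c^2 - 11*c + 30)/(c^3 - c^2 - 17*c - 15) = (c - 2)/(c + 1)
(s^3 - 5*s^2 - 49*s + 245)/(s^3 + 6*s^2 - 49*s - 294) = (s - 5)/(s + 6)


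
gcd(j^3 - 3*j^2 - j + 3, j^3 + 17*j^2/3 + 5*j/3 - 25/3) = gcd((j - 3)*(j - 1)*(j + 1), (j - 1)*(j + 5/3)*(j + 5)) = j - 1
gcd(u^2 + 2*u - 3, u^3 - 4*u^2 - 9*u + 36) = u + 3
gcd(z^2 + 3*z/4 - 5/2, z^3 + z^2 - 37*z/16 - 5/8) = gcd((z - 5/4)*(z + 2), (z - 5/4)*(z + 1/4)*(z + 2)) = z^2 + 3*z/4 - 5/2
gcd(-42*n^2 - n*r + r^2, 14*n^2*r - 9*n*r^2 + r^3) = -7*n + r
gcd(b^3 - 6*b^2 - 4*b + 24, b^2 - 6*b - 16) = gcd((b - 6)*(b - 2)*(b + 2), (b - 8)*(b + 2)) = b + 2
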